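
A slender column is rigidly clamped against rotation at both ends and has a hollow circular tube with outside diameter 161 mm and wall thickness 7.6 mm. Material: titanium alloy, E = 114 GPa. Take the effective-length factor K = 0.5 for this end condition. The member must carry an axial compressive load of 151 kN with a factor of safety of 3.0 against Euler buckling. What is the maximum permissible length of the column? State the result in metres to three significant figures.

Inner diameter d_i = 161 − 2×7.6 = 145.8 mm
I = π(d_o⁴ − d_i⁴)/64 = π(161⁴ − 145.8⁴)/64 = 1.080×10^7 mm⁴
I = 1.080×10^-5 m⁴
Required critical load P_cr = n·P = 3.0 × 151 = 453.0 kN = 4.530×10^5 N
From P_cr = π²EI/(K·L)²:  L = (1/K)·√(π²EI/P_cr) = (1/0.5)·√(π²×1.14×10^11×1.080×10^-5/4.530×10^5)
L = 10.4 m

L_max ≈ 10.4 m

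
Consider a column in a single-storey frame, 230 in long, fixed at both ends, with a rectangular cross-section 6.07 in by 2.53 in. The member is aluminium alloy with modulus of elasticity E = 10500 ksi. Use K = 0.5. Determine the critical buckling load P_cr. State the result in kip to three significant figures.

Buckling occurs about the weak axis: I_min = h·b³/12 with b = 2.53 in (the shorter side).
I_min = 6.07×2.53³/12 = 8.192 in⁴
Effective length L_e = K·L = 0.5 × 230 = 115.0 in
P_cr = π²EI / L_e² = π² × 10500×10³ × 8.192 / 115.0² = 6.419×10^4 lb

P_cr ≈ 64.2 kip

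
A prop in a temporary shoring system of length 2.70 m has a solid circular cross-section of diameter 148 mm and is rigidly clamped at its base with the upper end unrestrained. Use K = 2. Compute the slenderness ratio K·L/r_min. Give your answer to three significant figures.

For a solid circle r = d/4 = 148/4 = 37.00 mm
L_e = K·L = 2 × 2.70 m = 5.400 m = 5400.0 mm
λ = L_e / r_min = 5400.0 / 37.00 = 146

λ ≈ 146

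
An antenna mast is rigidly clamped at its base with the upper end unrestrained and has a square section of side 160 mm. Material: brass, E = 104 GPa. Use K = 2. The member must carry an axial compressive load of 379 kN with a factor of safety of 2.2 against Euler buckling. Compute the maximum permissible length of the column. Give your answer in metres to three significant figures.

L_max ≈ 4.10 m

I = a⁴/12 = 160⁴/12 = 5.461×10^7 mm⁴
I = 5.461×10^-5 m⁴
Required critical load P_cr = n·P = 2.2 × 379 = 833.8 kN = 8.338×10^5 N
From P_cr = π²EI/(K·L)²:  L = (1/K)·√(π²EI/P_cr) = (1/2)·√(π²×1.04×10^11×5.461×10^-5/8.338×10^5)
L = 4.10 m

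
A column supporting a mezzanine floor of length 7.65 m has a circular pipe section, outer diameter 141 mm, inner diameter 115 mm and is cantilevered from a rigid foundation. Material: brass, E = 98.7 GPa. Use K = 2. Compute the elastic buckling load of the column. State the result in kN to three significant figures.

P_cr ≈ 45.0 kN

d_o = 141 mm, d_i = 115 mm
I = π(d_o⁴ − d_i⁴)/64 = π(141⁴ − 115.0⁴)/64 = 1.082×10^7 mm⁴
I = 1.082×10^7 mm⁴ = 1.082×10^-5 m⁴
Effective length L_e = K·L = 2 × 7.65 = 15.30 m
P_cr = π²EI / L_e² = π² × 98.7×10⁹ × 1.082×10^-5 / 15.30² = 4.501×10^4 N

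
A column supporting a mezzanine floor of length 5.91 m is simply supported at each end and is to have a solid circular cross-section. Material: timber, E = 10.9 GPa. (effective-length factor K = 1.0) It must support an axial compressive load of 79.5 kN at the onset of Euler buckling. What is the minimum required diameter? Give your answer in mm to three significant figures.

d ≈ 151 mm

L_e = K·L = 1 × 5.91 = 5.910 m
Required I = P_cr·L_e²/(π²E) = 7.950×10^4 × 5.910² / (π² × 1.09×10^10) = 2.581×10^-5 m⁴
I_req = 2.581×10^7 mm⁴
Solid circle: I = πd⁴/64  ⇒  d = (64I/π)^(1/4) = (64×2.581×10^7/π)^(1/4) = 151 mm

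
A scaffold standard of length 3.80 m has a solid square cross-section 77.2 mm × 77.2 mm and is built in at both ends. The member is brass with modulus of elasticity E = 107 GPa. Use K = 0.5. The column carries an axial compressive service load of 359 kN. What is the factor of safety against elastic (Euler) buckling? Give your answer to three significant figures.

n ≈ 2.41

I = a⁴/12 = 77.2⁴/12 = 2.960×10^6 mm⁴
I = 2.960×10^6 mm⁴ = 2.960×10^-6 m⁴
Effective length L_e = K·L = 0.5 × 3.80 = 1.900 m
P_cr = π²EI / L_e² = π² × 107×10⁹ × 2.960×10^-6 / 1.900² = 8.659×10^5 N
Factor of safety n = P_cr / P = 865.89 / 359 = 2.41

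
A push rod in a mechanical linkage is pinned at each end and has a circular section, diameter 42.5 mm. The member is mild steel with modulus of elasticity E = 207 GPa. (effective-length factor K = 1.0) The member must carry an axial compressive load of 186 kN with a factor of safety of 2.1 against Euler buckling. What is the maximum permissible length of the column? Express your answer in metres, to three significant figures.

L_max ≈ 0.915 m

I = πd⁴/64 = π×42.5⁴/64 = 1.601×10^5 mm⁴
I = 1.601×10^-7 m⁴
Required critical load P_cr = n·P = 2.1 × 186 = 390.6 kN = 3.906×10^5 N
From P_cr = π²EI/(K·L)²:  L = (1/K)·√(π²EI/P_cr) = (1/1)·√(π²×2.07×10^11×1.601×10^-7/3.906×10^5)
L = 0.915 m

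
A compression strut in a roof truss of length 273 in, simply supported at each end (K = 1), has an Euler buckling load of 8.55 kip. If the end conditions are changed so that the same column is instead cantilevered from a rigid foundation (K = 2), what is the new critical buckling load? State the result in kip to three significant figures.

P_cr ∝ 1/K², so P_cr,new = P_cr,old × (K_old/K_new)² = 8.55 × (1/2)²
= 8.55 × 0.2500 = 2.14 kip

P_cr ≈ 2.14 kip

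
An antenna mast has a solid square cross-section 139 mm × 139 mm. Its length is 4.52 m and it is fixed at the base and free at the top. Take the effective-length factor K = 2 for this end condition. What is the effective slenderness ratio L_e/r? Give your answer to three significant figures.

λ ≈ 225

For a square r = a/√12 = 139/√12 = 40.13 mm
L_e = K·L = 2 × 4.52 m = 9.040 m = 9040.0 mm
λ = L_e / r_min = 9040.0 / 40.13 = 225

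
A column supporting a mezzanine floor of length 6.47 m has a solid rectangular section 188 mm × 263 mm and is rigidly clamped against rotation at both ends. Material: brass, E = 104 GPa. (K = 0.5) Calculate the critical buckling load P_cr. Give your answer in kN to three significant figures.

Buckling occurs about the weak axis: I_min = h·b³/12 with b = 188 mm (the shorter side).
I_min = 263×188³/12 = 1.456×10^8 mm⁴
I = 1.456×10^8 mm⁴ = 1.456×10^-4 m⁴
Effective length L_e = K·L = 0.5 × 6.47 = 3.235 m
P_cr = π²EI / L_e² = π² × 104×10⁹ × 1.456×10^-4 / 3.235² = 1.428×10^7 N

P_cr ≈ 14300 kN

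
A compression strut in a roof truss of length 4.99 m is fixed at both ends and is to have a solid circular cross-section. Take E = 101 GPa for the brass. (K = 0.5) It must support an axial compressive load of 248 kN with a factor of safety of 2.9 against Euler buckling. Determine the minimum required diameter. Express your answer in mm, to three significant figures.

Required P_cr = n·P = 2.9 × 248 = 719.2 kN
L_e = K·L = 0.5 × 4.99 = 2.495 m
Required I = P_cr·L_e²/(π²E) = 7.192×10^5 × 2.495² / (π² × 1.01×10^11) = 4.491×10^-6 m⁴
I_req = 4.491×10^6 mm⁴
Solid circle: I = πd⁴/64  ⇒  d = (64I/π)^(1/4) = (64×4.491×10^6/π)^(1/4) = 97.8 mm

d ≈ 97.8 mm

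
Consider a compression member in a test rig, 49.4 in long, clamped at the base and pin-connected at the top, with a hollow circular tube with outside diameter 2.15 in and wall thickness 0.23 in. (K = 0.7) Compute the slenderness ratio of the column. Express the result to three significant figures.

Inner diameter d_i = 2.15 − 2×0.23 = 1.690 in
I = π(d_o⁴ − d_i⁴)/64 = π(2.15⁴ − 1.690⁴)/64 = 0.6485 in⁴
A = 1.387 in²;  r_min = √(I/A) = √(0.6485/1.387) = 0.6837 in
L_e = K·L = 0.7 × 49.4 = 34.58 in
λ = L_e / r_min = 34.580 / 0.6837 = 50.6

λ ≈ 50.6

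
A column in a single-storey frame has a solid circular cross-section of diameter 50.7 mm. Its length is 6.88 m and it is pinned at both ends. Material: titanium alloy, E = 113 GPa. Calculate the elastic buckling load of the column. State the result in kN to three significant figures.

P_cr ≈ 7.64 kN

I = πd⁴/64 = π×50.7⁴/64 = 3.243×10^5 mm⁴
I = 3.243×10^5 mm⁴ = 3.243×10^-7 m⁴
Effective length L_e = K·L = 1 × 6.88 = 6.880 m
P_cr = π²EI / L_e² = π² × 113×10⁹ × 3.243×10^-7 / 6.880² = 7.642×10^3 N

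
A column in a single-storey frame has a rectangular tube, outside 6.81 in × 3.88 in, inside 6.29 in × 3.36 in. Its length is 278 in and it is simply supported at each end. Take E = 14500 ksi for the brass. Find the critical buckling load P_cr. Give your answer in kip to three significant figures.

Weak-axis I_min = (h_o·b_o³ − h_i·b_i³)/12 with b_o = 3.88, b_i = 3.360 in (shorter outer/inner sides).
I_min = (6.81×3.88³ − 6.290×3.360³)/12 = 13.27 in⁴
Effective length L_e = K·L = 1 × 278 = 278.0 in
P_cr = π²EI / L_e² = π² × 14500×10³ × 13.27 / 278.0² = 2.456×10^4 lb

P_cr ≈ 24.6 kip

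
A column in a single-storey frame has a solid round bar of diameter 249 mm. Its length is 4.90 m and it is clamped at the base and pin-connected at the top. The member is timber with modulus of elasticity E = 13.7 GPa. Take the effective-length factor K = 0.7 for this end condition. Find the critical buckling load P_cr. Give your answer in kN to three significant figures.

P_cr ≈ 2170 kN

I = πd⁴/64 = π×249⁴/64 = 1.887×10^8 mm⁴
I = 1.887×10^8 mm⁴ = 1.887×10^-4 m⁴
Effective length L_e = K·L = 0.7 × 4.90 = 3.430 m
P_cr = π²EI / L_e² = π² × 13.7×10⁹ × 1.887×10^-4 / 3.430² = 2.169×10^6 N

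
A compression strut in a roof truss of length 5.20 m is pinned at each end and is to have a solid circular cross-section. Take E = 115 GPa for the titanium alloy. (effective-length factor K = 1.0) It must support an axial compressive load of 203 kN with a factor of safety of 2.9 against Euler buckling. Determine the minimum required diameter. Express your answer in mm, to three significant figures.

Required P_cr = n·P = 2.9 × 203 = 588.7 kN
L_e = K·L = 1 × 5.20 = 5.200 m
Required I = P_cr·L_e²/(π²E) = 5.887×10^5 × 5.200² / (π² × 1.15×10^11) = 1.403×10^-5 m⁴
I_req = 1.403×10^7 mm⁴
Solid circle: I = πd⁴/64  ⇒  d = (64I/π)^(1/4) = (64×1.403×10^7/π)^(1/4) = 130 mm

d ≈ 130 mm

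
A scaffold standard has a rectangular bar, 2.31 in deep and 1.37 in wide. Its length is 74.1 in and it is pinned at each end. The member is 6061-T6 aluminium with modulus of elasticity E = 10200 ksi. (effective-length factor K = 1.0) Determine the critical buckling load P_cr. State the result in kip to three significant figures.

P_cr ≈ 9.08 kip

Buckling occurs about the weak axis: I_min = h·b³/12 with b = 1.37 in (the shorter side).
I_min = 2.31×1.37³/12 = 0.4950 in⁴
Effective length L_e = K·L = 1 × 74.1 = 74.10 in
P_cr = π²EI / L_e² = π² × 10200×10³ × 0.4950 / 74.10² = 9.075×10^3 lb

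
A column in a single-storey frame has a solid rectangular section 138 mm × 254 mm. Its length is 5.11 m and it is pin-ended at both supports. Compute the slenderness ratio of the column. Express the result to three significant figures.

For a rectangle r_min = b/√12 = 138/√12 = 39.84 mm
L_e = K·L = 1 × 5.11 m = 5.110 m = 5110.0 mm
λ = L_e / r_min = 5110.0 / 39.84 = 128

λ ≈ 128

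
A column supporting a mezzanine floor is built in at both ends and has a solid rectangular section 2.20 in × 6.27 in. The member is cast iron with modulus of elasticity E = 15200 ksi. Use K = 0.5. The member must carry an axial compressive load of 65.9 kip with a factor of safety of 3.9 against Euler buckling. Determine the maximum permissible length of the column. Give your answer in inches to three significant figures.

Buckling occurs about the weak axis: I_min = h·b³/12 with b = 2.20 in (the shorter side).
I_min = 6.27×2.20³/12 = 5.564 in⁴
Required critical load P_cr = n·P = 3.9 × 65.9 = 257.0 kip = 2.570×10^5 lb
From P_cr = π²EI/(K·L)²:  L = (1/K)·√(π²EI/P_cr) = (1/0.5)·√(π²×1.52×10^7×5.564/2.570×10^5)
L = 114 in

L_max ≈ 114 in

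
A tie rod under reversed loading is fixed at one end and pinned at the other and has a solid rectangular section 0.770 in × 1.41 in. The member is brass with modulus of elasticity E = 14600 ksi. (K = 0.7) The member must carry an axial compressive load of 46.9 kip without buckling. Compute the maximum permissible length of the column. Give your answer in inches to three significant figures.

Buckling occurs about the weak axis: I_min = h·b³/12 with b = 0.770 in (the shorter side).
I_min = 1.41×0.770³/12 = 5.364×10^-2 in⁴
At the buckling limit P_cr = P = 4.690×10^4 lb
From P_cr = π²EI/(K·L)²:  L = (1/K)·√(π²EI/P_cr) = (1/0.7)·√(π²×1.46×10^7×5.364×10^-2/4.690×10^4)
L = 18.3 in

L_max ≈ 18.3 in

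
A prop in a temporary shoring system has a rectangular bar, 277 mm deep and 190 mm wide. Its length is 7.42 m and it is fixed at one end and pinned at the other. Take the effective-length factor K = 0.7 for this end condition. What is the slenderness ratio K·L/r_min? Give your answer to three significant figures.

λ ≈ 94.7

Buckling occurs about the weak axis: I_min = h·b³/12 with b = 190 mm (the shorter side).
I_min = 277×190³/12 = 1.583×10^8 mm⁴
A = 5.263×10^4 mm²;  r_min = √(I/A) = √(1.583×10^8/5.263×10^4) = 54.85 mm
L_e = K·L = 0.7 × 7.42 m = 5.194 m = 5194.0 mm
λ = L_e / r_min = 5194.0 / 54.85 = 94.7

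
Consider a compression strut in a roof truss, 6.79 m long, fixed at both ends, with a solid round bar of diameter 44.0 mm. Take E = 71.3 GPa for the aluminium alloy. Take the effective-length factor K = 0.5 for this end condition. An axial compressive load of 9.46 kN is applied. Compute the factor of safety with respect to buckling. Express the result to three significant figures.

n ≈ 1.19

I = πd⁴/64 = π×44.0⁴/64 = 1.840×10^5 mm⁴
I = 1.840×10^5 mm⁴ = 1.840×10^-7 m⁴
Effective length L_e = K·L = 0.5 × 6.79 = 3.395 m
P_cr = π²EI / L_e² = π² × 71.3×10⁹ × 1.840×10^-7 / 3.395² = 1.123×10^4 N
Factor of safety n = P_cr / P = 11.233 / 9.46 = 1.19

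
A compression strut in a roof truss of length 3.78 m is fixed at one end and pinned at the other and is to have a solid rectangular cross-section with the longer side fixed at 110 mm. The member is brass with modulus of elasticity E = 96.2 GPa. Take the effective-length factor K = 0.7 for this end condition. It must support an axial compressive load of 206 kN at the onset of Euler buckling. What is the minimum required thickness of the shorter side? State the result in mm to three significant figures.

L_e = K·L = 0.7 × 3.78 = 2.646 m
Required I = P_cr·L_e²/(π²E) = 2.060×10^5 × 2.646² / (π² × 9.62×10^10) = 1.519×10^-6 m⁴
I_req = 1.519×10^6 mm⁴
Rectangle, weak axis: I_min = h·b³/12 with h = 110 mm fixed  ⇒  b = (12I/h)^(1/3) = 54.9 mm

b ≈ 54.9 mm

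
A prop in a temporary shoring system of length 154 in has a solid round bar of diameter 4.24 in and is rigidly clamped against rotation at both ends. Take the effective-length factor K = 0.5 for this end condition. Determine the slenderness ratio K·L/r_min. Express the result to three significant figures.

λ ≈ 72.6

For a solid circle r = d/4 = 4.24/4 = 1.060 in
L_e = K·L = 0.5 × 154 = 77.00 in
λ = L_e / r_min = 77.000 / 1.060 = 72.6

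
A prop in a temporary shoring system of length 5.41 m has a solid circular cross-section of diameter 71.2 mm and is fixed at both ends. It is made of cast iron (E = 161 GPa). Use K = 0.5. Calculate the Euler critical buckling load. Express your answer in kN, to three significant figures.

I = πd⁴/64 = π×71.2⁴/64 = 1.262×10^6 mm⁴
I = 1.262×10^6 mm⁴ = 1.262×10^-6 m⁴
Effective length L_e = K·L = 0.5 × 5.41 = 2.705 m
P_cr = π²EI / L_e² = π² × 161×10⁹ × 1.262×10^-6 / 2.705² = 2.740×10^5 N

P_cr ≈ 274 kN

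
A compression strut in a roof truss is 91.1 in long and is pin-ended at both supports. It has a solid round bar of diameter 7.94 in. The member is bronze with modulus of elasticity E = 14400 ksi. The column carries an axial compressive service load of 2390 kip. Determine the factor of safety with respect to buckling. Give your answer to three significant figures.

I = πd⁴/64 = π×7.94⁴/64 = 195.1 in⁴
Effective length L_e = K·L = 1 × 91.1 = 91.10 in
P_cr = π²EI / L_e² = π² × 14400×10³ × 195.1 / 91.10² = 3.341×10^6 lb
Factor of safety n = P_cr / P = 3341.0 / 2390 = 1.40

n ≈ 1.40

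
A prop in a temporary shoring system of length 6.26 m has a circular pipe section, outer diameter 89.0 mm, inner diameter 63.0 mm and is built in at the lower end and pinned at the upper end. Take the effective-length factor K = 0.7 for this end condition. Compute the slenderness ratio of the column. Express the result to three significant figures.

λ ≈ 161

d_o = 89.0 mm, d_i = 63.0 mm
I = π(d_o⁴ − d_i⁴)/64 = π(89.0⁴ − 63.00⁴)/64 = 2.307×10^6 mm⁴
A = 3.104×10^3 mm²;  r_min = √(I/A) = √(2.307×10^6/3.104×10^3) = 27.26 mm
L_e = K·L = 0.7 × 6.26 m = 4.382 m = 4382.0 mm
λ = L_e / r_min = 4382.0 / 27.26 = 161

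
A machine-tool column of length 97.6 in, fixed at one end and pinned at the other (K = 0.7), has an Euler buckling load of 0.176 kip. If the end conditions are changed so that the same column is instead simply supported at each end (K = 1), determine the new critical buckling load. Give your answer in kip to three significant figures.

P_cr ≈ 0.0862 kip

P_cr ∝ 1/K², so P_cr,new = P_cr,old × (K_old/K_new)² = 0.176 × (0.7/1)²
= 0.176 × 0.4900 = 0.0862 kip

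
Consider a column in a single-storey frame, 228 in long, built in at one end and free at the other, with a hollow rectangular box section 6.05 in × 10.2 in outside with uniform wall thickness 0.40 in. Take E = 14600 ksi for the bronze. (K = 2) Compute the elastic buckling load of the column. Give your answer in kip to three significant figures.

P_cr ≈ 51.9 kip

Inner dimensions: h_i = 10.2 − 2×0.40 = 9.400 in, b_i = 6.05 − 2×0.40 = 5.250 in
Weak-axis I_min = (h_o·b_o³ − h_i·b_i³)/12 with b_o = 6.05, b_i = 5.250 in (shorter outer/inner sides).
I_min = (10.2×6.05³ − 9.400×5.250³)/12 = 74.88 in⁴
Effective length L_e = K·L = 2 × 228 = 456.0 in
P_cr = π²EI / L_e² = π² × 14600×10³ × 74.88 / 456.0² = 5.189×10^4 lb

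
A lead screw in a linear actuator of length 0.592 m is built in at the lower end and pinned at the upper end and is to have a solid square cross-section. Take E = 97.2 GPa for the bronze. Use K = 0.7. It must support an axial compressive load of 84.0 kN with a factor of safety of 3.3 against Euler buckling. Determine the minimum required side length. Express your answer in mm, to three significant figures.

Required P_cr = n·P = 3.3 × 84.0 = 277.2 kN
L_e = K·L = 0.7 × 0.592 = 0.4144 m
Required I = P_cr·L_e²/(π²E) = 2.772×10^5 × 0.4144² / (π² × 9.72×10^10) = 4.962×10^-8 m⁴
I_req = 4.962×10^4 mm⁴
Solid square: I = a⁴/12  ⇒  a = (12I)^(1/4) = (12×4.962×10^4)^(1/4) = 27.8 mm

a ≈ 27.8 mm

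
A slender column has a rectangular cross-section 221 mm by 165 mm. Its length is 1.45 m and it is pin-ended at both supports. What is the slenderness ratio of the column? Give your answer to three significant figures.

Buckling occurs about the weak axis: I_min = h·b³/12 with b = 165 mm (the shorter side).
I_min = 221×165³/12 = 8.273×10^7 mm⁴
A = 3.647×10^4 mm²;  r_min = √(I/A) = √(8.273×10^7/3.647×10^4) = 47.63 mm
L_e = K·L = 1 × 1.45 m = 1.450 m = 1450.0 mm
λ = L_e / r_min = 1450.0 / 47.63 = 30.4

λ ≈ 30.4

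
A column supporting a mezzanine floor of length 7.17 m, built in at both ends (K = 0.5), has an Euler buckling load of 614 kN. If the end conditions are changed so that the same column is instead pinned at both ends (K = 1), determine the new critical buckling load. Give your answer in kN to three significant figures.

P_cr ≈ 154 kN

P_cr ∝ 1/K², so P_cr,new = P_cr,old × (K_old/K_new)² = 614 × (0.5/1)²
= 614 × 0.2500 = 154 kN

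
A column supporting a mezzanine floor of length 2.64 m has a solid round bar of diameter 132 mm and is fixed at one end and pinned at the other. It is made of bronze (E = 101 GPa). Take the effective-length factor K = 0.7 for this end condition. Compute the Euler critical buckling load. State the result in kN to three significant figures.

I = πd⁴/64 = π×132⁴/64 = 1.490×10^7 mm⁴
I = 1.490×10^7 mm⁴ = 1.490×10^-5 m⁴
Effective length L_e = K·L = 0.7 × 2.64 = 1.848 m
P_cr = π²EI / L_e² = π² × 101×10⁹ × 1.490×10^-5 / 1.848² = 4.350×10^6 N

P_cr ≈ 4350 kN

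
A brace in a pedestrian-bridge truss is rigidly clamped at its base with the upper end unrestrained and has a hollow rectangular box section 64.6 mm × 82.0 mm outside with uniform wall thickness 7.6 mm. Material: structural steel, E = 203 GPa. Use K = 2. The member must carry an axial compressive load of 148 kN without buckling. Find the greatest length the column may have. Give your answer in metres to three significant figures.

Inner dimensions: h_i = 82.0 − 2×7.6 = 66.80 mm, b_i = 64.6 − 2×7.6 = 49.40 mm
Weak-axis I_min = (h_o·b_o³ − h_i·b_i³)/12 with b_o = 64.6, b_i = 49.40 mm (shorter outer/inner sides).
I_min = (82.0×64.6³ − 66.80×49.40³)/12 = 1.171×10^6 mm⁴
I = 1.171×10^-6 m⁴
At the buckling limit P_cr = P = 1.480×10^5 N
From P_cr = π²EI/(K·L)²:  L = (1/K)·√(π²EI/P_cr) = (1/2)·√(π²×2.03×10^11×1.171×10^-6/1.480×10^5)
L = 1.99 m

L_max ≈ 1.99 m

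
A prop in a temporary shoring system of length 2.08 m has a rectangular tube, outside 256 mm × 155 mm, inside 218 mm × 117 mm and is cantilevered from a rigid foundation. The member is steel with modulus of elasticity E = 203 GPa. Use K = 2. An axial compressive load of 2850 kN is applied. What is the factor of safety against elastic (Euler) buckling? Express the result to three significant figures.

Weak-axis I_min = (h_o·b_o³ − h_i·b_i³)/12 with b_o = 155, b_i = 117.0 mm (shorter outer/inner sides).
I_min = (256×155³ − 218.0×117.0³)/12 = 5.035×10^7 mm⁴
I = 5.035×10^7 mm⁴ = 5.035×10^-5 m⁴
Effective length L_e = K·L = 2 × 2.08 = 4.160 m
P_cr = π²EI / L_e² = π² × 203×10⁹ × 5.035×10^-5 / 4.160² = 5.829×10^6 N
Factor of safety n = P_cr / P = 5828.8 / 2850 = 2.05

n ≈ 2.05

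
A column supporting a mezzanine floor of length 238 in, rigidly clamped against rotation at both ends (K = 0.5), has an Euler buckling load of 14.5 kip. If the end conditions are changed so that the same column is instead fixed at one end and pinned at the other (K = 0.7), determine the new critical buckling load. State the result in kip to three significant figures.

P_cr ∝ 1/K², so P_cr,new = P_cr,old × (K_old/K_new)² = 14.5 × (0.5/0.7)²
= 14.5 × 0.5102 = 7.40 kip

P_cr ≈ 7.40 kip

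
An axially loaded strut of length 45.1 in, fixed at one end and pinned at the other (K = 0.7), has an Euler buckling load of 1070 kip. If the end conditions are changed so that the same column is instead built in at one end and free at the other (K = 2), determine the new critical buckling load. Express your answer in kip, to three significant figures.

P_cr ≈ 131 kip

P_cr ∝ 1/K², so P_cr,new = P_cr,old × (K_old/K_new)² = 1070 × (0.7/2)²
= 1070 × 0.1225 = 131 kip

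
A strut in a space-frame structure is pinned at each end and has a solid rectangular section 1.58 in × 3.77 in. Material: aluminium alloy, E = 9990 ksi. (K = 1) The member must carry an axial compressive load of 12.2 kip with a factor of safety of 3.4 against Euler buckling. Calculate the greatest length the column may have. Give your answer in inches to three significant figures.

L_max ≈ 54.3 in

Buckling occurs about the weak axis: I_min = h·b³/12 with b = 1.58 in (the shorter side).
I_min = 3.77×1.58³/12 = 1.239 in⁴
Required critical load P_cr = n·P = 3.4 × 12.2 = 41.48 kip = 4.148×10^4 lb
From P_cr = π²EI/(K·L)²:  L = (1/K)·√(π²EI/P_cr) = (1/1)·√(π²×9.99×10^6×1.239/4.148×10^4)
L = 54.3 in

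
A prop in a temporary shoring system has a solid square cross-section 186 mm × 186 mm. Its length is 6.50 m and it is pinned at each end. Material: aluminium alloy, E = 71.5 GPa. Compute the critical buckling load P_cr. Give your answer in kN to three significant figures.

P_cr ≈ 1670 kN

I = a⁴/12 = 186⁴/12 = 9.974×10^7 mm⁴
I = 9.974×10^7 mm⁴ = 9.974×10^-5 m⁴
Effective length L_e = K·L = 1 × 6.50 = 6.500 m
P_cr = π²EI / L_e² = π² × 71.5×10⁹ × 9.974×10^-5 / 6.500² = 1.666×10^6 N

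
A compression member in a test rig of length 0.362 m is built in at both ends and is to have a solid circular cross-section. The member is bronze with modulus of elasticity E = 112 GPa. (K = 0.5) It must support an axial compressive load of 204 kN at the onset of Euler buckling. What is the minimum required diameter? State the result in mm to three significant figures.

L_e = K·L = 0.5 × 0.362 = 0.1810 m
Required I = P_cr·L_e²/(π²E) = 2.040×10^5 × 0.1810² / (π² × 1.12×10^11) = 6.046×10^-9 m⁴
I_req = 6.046×10^3 mm⁴
Solid circle: I = πd⁴/64  ⇒  d = (64I/π)^(1/4) = (64×6.046×10^3/π)^(1/4) = 18.7 mm

d ≈ 18.7 mm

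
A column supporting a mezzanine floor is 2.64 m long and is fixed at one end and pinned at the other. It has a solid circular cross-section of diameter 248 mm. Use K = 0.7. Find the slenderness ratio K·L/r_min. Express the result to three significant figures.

For a solid circle r = d/4 = 248/4 = 62.00 mm
L_e = K·L = 0.7 × 2.64 m = 1.848 m = 1848.0 mm
λ = L_e / r_min = 1848.0 / 62.00 = 29.8

λ ≈ 29.8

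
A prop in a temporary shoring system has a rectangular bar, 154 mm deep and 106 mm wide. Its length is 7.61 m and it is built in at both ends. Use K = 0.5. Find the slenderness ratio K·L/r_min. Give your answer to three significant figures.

For a rectangle r_min = b/√12 = 106/√12 = 30.60 mm
L_e = K·L = 0.5 × 7.61 m = 3.805 m = 3805.0 mm
λ = L_e / r_min = 3805.0 / 30.60 = 124

λ ≈ 124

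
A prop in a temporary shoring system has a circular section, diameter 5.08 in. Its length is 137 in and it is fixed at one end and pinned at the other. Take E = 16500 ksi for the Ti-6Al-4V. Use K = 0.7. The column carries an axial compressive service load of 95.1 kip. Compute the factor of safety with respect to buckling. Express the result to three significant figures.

I = πd⁴/64 = π×5.08⁴/64 = 32.69 in⁴
Effective length L_e = K·L = 0.7 × 137 = 95.90 in
P_cr = π²EI / L_e² = π² × 16500×10³ × 32.69 / 95.90² = 5.789×10^5 lb
Factor of safety n = P_cr / P = 578.86 / 95.1 = 6.09

n ≈ 6.09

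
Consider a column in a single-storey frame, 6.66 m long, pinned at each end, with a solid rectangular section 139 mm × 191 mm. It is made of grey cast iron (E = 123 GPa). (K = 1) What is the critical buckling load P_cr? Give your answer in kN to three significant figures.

Buckling occurs about the weak axis: I_min = h·b³/12 with b = 139 mm (the shorter side).
I_min = 191×139³/12 = 4.275×10^7 mm⁴
I = 4.275×10^7 mm⁴ = 4.275×10^-5 m⁴
Effective length L_e = K·L = 1 × 6.66 = 6.660 m
P_cr = π²EI / L_e² = π² × 123×10⁹ × 4.275×10^-5 / 6.660² = 1.170×10^6 N

P_cr ≈ 1170 kN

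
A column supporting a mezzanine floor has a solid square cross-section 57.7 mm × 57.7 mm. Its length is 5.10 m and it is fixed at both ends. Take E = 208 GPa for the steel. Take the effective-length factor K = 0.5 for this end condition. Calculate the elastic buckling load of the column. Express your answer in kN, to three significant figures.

P_cr ≈ 292 kN

I = a⁴/12 = 57.7⁴/12 = 9.237×10^5 mm⁴
I = 9.237×10^5 mm⁴ = 9.237×10^-7 m⁴
Effective length L_e = K·L = 0.5 × 5.10 = 2.550 m
P_cr = π²EI / L_e² = π² × 208×10⁹ × 9.237×10^-7 / 2.550² = 2.916×10^5 N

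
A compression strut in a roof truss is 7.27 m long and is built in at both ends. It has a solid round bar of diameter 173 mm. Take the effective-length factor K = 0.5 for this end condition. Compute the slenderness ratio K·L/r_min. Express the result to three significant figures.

λ ≈ 84.0

For a solid circle r = d/4 = 173/4 = 43.25 mm
L_e = K·L = 0.5 × 7.27 m = 3.635 m = 3635.0 mm
λ = L_e / r_min = 3635.0 / 43.25 = 84.0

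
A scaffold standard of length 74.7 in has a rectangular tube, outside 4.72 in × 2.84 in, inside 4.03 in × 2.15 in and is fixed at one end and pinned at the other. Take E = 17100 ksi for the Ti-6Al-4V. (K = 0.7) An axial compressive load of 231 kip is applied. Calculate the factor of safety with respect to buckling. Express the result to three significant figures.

Weak-axis I_min = (h_o·b_o³ − h_i·b_i³)/12 with b_o = 2.84, b_i = 2.150 in (shorter outer/inner sides).
I_min = (4.72×2.84³ − 4.030×2.150³)/12 = 5.672 in⁴
Effective length L_e = K·L = 0.7 × 74.7 = 52.29 in
P_cr = π²EI / L_e² = π² × 17100×10³ × 5.672 / 52.29² = 3.501×10^5 lb
Factor of safety n = P_cr / P = 350.11 / 231 = 1.52

n ≈ 1.52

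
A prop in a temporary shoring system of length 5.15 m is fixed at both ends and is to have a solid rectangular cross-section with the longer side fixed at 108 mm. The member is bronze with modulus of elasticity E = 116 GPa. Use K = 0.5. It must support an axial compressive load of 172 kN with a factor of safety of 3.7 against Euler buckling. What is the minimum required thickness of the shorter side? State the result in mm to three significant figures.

b ≈ 74.3 mm

Required P_cr = n·P = 3.7 × 172 = 636.4 kN
L_e = K·L = 0.5 × 5.15 = 2.575 m
Required I = P_cr·L_e²/(π²E) = 6.364×10^5 × 2.575² / (π² × 1.16×10^11) = 3.686×10^-6 m⁴
I_req = 3.686×10^6 mm⁴
Rectangle, weak axis: I_min = h·b³/12 with h = 108 mm fixed  ⇒  b = (12I/h)^(1/3) = 74.3 mm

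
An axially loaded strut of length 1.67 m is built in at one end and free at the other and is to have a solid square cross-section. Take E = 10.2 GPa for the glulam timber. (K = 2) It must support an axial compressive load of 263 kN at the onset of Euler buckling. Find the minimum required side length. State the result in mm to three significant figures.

a ≈ 137 mm

L_e = K·L = 2 × 1.67 = 3.340 m
Required I = P_cr·L_e²/(π²E) = 2.630×10^5 × 3.340² / (π² × 1.02×10^10) = 2.914×10^-5 m⁴
I_req = 2.914×10^7 mm⁴
Solid square: I = a⁴/12  ⇒  a = (12I)^(1/4) = (12×2.914×10^7)^(1/4) = 137 mm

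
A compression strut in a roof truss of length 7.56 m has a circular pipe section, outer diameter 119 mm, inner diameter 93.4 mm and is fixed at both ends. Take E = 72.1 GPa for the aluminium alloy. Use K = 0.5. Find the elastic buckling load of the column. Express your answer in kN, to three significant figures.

P_cr ≈ 304 kN

d_o = 119 mm, d_i = 93.4 mm
I = π(d_o⁴ − d_i⁴)/64 = π(119⁴ − 93.40⁴)/64 = 6.108×10^6 mm⁴
I = 6.108×10^6 mm⁴ = 6.108×10^-6 m⁴
Effective length L_e = K·L = 0.5 × 7.56 = 3.780 m
P_cr = π²EI / L_e² = π² × 72.1×10⁹ × 6.108×10^-6 / 3.780² = 3.042×10^5 N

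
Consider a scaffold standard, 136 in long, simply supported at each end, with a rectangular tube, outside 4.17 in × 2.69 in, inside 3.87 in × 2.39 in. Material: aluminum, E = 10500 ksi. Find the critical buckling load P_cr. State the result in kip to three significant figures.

P_cr ≈ 13.2 kip

Weak-axis I_min = (h_o·b_o³ − h_i·b_i³)/12 with b_o = 2.69, b_i = 2.390 in (shorter outer/inner sides).
I_min = (4.17×2.69³ − 3.870×2.390³)/12 = 2.361 in⁴
Effective length L_e = K·L = 1 × 136 = 136.0 in
P_cr = π²EI / L_e² = π² × 10500×10³ × 2.361 / 136.0² = 1.323×10^4 lb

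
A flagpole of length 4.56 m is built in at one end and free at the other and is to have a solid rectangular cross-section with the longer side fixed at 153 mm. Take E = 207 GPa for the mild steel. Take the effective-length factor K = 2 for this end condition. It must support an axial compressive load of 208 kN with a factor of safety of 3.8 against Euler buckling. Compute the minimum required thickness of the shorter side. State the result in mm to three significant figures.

b ≈ 136 mm

Required P_cr = n·P = 3.8 × 208 = 790.4 kN
L_e = K·L = 2 × 4.56 = 9.120 m
Required I = P_cr·L_e²/(π²E) = 7.904×10^5 × 9.120² / (π² × 2.07×10^11) = 3.218×10^-5 m⁴
I_req = 3.218×10^7 mm⁴
Rectangle, weak axis: I_min = h·b³/12 with h = 153 mm fixed  ⇒  b = (12I/h)^(1/3) = 136 mm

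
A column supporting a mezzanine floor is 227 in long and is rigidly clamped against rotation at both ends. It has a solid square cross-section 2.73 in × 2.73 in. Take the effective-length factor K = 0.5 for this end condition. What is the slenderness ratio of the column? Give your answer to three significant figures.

For a square r = a/√12 = 2.73/√12 = 0.7881 in
L_e = K·L = 0.5 × 227 = 113.5 in
λ = L_e / r_min = 113.50 / 0.7881 = 144

λ ≈ 144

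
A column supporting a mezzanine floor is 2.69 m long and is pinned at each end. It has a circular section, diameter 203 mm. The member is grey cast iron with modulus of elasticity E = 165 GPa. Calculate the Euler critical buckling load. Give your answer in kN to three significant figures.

I = πd⁴/64 = π×203⁴/64 = 8.336×10^7 mm⁴
I = 8.336×10^7 mm⁴ = 8.336×10^-5 m⁴
Effective length L_e = K·L = 1 × 2.69 = 2.690 m
P_cr = π²EI / L_e² = π² × 165×10⁹ × 8.336×10^-5 / 2.690² = 1.876×10^7 N

P_cr ≈ 18800 kN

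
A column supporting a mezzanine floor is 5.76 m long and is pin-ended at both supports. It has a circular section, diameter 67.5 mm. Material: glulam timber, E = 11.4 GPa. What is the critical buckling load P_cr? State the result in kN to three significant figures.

P_cr ≈ 3.46 kN

I = πd⁴/64 = π×67.5⁴/64 = 1.019×10^6 mm⁴
I = 1.019×10^6 mm⁴ = 1.019×10^-6 m⁴
Effective length L_e = K·L = 1 × 5.76 = 5.760 m
P_cr = π²EI / L_e² = π² × 11.4×10⁹ × 1.019×10^-6 / 5.760² = 3.456×10^3 N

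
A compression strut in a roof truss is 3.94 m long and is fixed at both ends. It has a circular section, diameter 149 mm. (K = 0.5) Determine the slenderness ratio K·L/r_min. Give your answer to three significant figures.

λ ≈ 52.9

I = πd⁴/64 = π×149⁴/64 = 2.419×10^7 mm⁴
A = 1.744×10^4 mm²;  r_min = √(I/A) = √(2.419×10^7/1.744×10^4) = 37.25 mm
L_e = K·L = 0.5 × 3.94 m = 1.970 m = 1970.0 mm
λ = L_e / r_min = 1970.0 / 37.25 = 52.9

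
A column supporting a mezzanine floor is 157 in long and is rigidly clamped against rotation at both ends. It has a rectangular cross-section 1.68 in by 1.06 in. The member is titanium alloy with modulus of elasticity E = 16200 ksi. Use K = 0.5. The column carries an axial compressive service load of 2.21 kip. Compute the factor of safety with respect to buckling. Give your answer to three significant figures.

Buckling occurs about the weak axis: I_min = h·b³/12 with b = 1.06 in (the shorter side).
I_min = 1.68×1.06³/12 = 0.1667 in⁴
Effective length L_e = K·L = 0.5 × 157 = 78.50 in
P_cr = π²EI / L_e² = π² × 16200×10³ × 0.1667 / 78.50² = 4.326×10^3 lb
Factor of safety n = P_cr / P = 4.3263 / 2.21 = 1.96

n ≈ 1.96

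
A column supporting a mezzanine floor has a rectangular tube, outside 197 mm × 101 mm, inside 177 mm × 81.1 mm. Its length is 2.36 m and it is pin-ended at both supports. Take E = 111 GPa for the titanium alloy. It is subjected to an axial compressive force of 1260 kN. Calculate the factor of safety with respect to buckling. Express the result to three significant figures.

Weak-axis I_min = (h_o·b_o³ − h_i·b_i³)/12 with b_o = 101, b_i = 81.10 mm (shorter outer/inner sides).
I_min = (197×101³ − 177.0×81.10³)/12 = 9.046×10^6 mm⁴
I = 9.046×10^6 mm⁴ = 9.046×10^-6 m⁴
Effective length L_e = K·L = 1 × 2.36 = 2.360 m
P_cr = π²EI / L_e² = π² × 111×10⁹ × 9.046×10^-6 / 2.360² = 1.779×10^6 N
Factor of safety n = P_cr / P = 1779.4 / 1260 = 1.41

n ≈ 1.41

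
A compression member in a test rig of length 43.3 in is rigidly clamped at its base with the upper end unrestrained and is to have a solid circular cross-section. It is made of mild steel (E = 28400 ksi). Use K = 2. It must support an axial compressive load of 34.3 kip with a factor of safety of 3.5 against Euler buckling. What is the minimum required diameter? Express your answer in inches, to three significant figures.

Required P_cr = n·P = 3.5 × 34.3 = 120.0 kip
L_e = K·L = 2 × 43.3 = 86.60 in
Required I = P_cr·L_e²/(π²E) = 1.200×10^5 × 86.60² / (π² × 2.84×10^7) = 3.212 in⁴
Solid circle: I = πd⁴/64  ⇒  d = (64I/π)^(1/4) = (64×3.212/π)^(1/4) = 2.84 in

d ≈ 2.84 in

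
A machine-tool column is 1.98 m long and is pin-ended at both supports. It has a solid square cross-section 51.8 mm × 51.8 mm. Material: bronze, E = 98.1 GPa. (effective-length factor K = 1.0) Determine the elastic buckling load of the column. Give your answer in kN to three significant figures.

I = a⁴/12 = 51.8⁴/12 = 6.000×10^5 mm⁴
I = 6.000×10^5 mm⁴ = 6.000×10^-7 m⁴
Effective length L_e = K·L = 1 × 1.98 = 1.980 m
P_cr = π²EI / L_e² = π² × 98.1×10⁹ × 6.000×10^-7 / 1.980² = 1.482×10^5 N

P_cr ≈ 148 kN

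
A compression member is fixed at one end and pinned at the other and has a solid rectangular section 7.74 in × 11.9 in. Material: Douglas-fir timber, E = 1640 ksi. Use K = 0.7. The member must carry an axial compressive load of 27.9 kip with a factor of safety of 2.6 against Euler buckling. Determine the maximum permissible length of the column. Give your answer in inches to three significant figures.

L_max ≈ 458 in

Buckling occurs about the weak axis: I_min = h·b³/12 with b = 7.74 in (the shorter side).
I_min = 11.9×7.74³/12 = 459.8 in⁴
Required critical load P_cr = n·P = 2.6 × 27.9 = 72.54 kip = 7.254×10^4 lb
From P_cr = π²EI/(K·L)²:  L = (1/K)·√(π²EI/P_cr) = (1/0.7)·√(π²×1.64×10^6×459.8/7.254×10^4)
L = 458 in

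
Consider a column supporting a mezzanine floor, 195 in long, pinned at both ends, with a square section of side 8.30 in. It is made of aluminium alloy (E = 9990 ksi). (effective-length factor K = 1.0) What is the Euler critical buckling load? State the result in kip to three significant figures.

P_cr ≈ 1030 kip

I = a⁴/12 = 8.30⁴/12 = 395.5 in⁴
Effective length L_e = K·L = 1 × 195 = 195.0 in
P_cr = π²EI / L_e² = π² × 9990×10³ × 395.5 / 195.0² = 1.025×10^6 lb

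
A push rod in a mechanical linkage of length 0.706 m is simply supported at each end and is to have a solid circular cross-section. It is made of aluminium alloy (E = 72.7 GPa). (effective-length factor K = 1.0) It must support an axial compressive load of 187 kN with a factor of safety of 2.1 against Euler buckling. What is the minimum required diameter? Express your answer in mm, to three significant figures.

Required P_cr = n·P = 2.1 × 187 = 392.7 kN
L_e = K·L = 1 × 0.706 = 0.7060 m
Required I = P_cr·L_e²/(π²E) = 3.927×10^5 × 0.7060² / (π² × 7.27×10^10) = 2.728×10^-7 m⁴
I_req = 2.728×10^5 mm⁴
Solid circle: I = πd⁴/64  ⇒  d = (64I/π)^(1/4) = (64×2.728×10^5/π)^(1/4) = 48.6 mm

d ≈ 48.6 mm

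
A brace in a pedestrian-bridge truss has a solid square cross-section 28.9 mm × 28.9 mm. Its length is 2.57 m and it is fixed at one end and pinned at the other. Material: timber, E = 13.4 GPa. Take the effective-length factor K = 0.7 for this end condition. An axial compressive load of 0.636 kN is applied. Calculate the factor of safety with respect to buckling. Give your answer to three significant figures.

I = a⁴/12 = 28.9⁴/12 = 5.813×10^4 mm⁴
I = 5.813×10^4 mm⁴ = 5.813×10^-8 m⁴
Effective length L_e = K·L = 0.7 × 2.57 = 1.799 m
P_cr = π²EI / L_e² = π² × 13.4×10⁹ × 5.813×10^-8 / 1.799² = 2.375×10^3 N
Factor of safety n = P_cr / P = 2.3755 / 0.636 = 3.74

n ≈ 3.74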